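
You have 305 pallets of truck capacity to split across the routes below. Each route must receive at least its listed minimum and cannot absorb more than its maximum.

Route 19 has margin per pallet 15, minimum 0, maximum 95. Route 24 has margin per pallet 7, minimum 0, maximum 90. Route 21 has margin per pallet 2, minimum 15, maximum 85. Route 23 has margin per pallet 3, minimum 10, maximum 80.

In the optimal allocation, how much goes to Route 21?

Meeting every minimum uses 0+0+15+10 = 25 pallets, leaving 280.
Rank by margin per pallet: Route 19 15 > Route 24 7 > Route 23 3 > Route 21 2.
Route 19: +95 to 95 (cap) ; 185 left.
Route 24: +90 to 90 (cap) ; 95 left.
Route 23: +70 to 80 (cap) ; 25 left.
Route 21 has room for 70 more but only 25 remain, so it gets 40.

40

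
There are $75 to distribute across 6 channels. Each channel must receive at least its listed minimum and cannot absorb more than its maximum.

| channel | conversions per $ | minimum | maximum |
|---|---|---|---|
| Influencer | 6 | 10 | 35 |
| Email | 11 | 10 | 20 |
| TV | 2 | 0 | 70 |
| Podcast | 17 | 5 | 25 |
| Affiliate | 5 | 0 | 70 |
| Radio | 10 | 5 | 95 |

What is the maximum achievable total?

905

Meeting every minimum uses 10+10+0+5+0+5 = 30 $, leaving 45.
Order the channels by conversions per $: Podcast 17 > Email 11 > Radio 10 > Influencer 6 > Affiliate 5 > TV 2.
Give Podcast 20 more to hit its cap of 25 — 25 left.
Email: +10 to 20 (cap) — 15 left.
Radio: +15 (room for 90) → 20. Pool exhausted.
Total = 6×10 + 11×20 + 17×25 + 10×20 = 905.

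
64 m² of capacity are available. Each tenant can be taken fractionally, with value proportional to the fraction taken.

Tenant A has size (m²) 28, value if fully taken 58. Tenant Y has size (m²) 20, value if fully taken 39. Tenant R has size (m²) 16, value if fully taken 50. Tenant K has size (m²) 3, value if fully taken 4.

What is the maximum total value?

Sort by value density: Tenant R 50/16≈3.12, Tenant A 58/28≈2.07, Tenant Y 39/20≈1.95, Tenant K 4/3≈1.33.
All 16 m² of Tenant R fit (value 50) — 48 remain.
Take all of Tenant A (28 m², value 58) — 20 m² left.
Take all of Tenant Y (20 m², value 39) — 0 m² left.
Total value = 147.

147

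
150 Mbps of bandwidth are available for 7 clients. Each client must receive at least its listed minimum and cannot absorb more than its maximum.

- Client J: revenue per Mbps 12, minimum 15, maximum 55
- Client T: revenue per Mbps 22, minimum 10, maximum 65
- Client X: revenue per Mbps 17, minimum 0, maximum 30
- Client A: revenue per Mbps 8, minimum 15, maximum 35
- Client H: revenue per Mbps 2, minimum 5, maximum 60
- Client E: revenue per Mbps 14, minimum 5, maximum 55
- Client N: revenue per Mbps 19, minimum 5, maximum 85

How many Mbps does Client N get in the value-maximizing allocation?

45

Meeting every minimum uses 15+10+0+15+5+5+5 = 55 Mbps, leaving 95.
Rank by revenue per Mbps: Client T 22 > Client N 19 > Client X 17 > Client E 14 > Client J 12 > Client A 8 > Client H 2.
Give Client T 55 more to hit its cap of 65 — 40 left.
Client N: +40 (room for 80) → 45. Pool exhausted.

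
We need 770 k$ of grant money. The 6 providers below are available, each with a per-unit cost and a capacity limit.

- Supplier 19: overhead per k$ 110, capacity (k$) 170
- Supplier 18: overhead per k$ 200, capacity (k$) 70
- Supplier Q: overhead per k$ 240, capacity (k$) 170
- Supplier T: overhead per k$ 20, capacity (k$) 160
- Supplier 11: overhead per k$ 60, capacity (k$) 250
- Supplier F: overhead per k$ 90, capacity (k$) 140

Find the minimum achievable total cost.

Fill from the cheapest provider first.
Supplier T (20): use full 160 — 610 k$ to go.
Take 250 from Supplier 11 at 60 — need 360 more.
Supplier F at 90: take all 140 k$ — 220 still needed.
Supplier 19 at 110: take all 170 k$ — 50 still needed.
Take 50 from Supplier 18 at 200 to finish.
Supplier Q: unused.
Cost = 160×20 + 250×60 + 140×90 + 170×110 + 50×200 = 59500.

59500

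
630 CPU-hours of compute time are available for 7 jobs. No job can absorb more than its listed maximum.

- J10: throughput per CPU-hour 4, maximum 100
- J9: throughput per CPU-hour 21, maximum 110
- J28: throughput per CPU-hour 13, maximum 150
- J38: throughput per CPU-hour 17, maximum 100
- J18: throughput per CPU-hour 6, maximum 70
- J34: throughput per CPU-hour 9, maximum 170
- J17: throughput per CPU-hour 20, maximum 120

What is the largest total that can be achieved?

Highest throughput per CPU-hour first: J9 21 > J17 20 > J38 17 > J28 13 > J34 9 > J18 6 > J10 4.
Give J9 110 to hit its cap of 110 → 520 left.
Give J17 120 to hit its cap of 120 → 400 left.
J38: +100 to 100 (cap) → 300 left.
J28 takes 150 to reach its cap of 150 → 150 left.
Only 150 left; J34 takes them to reach 150.
Total = 21×110 + 13×150 + 17×100 + 9×150 + 20×120 = 9710.

9710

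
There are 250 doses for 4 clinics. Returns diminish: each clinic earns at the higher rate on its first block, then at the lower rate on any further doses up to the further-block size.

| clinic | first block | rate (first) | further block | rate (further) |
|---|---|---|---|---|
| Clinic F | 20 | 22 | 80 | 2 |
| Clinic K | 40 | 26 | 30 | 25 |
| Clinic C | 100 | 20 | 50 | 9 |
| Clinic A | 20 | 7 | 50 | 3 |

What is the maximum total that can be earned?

Treat each block as its own option and order by rate: Clinic K/first 26 > Clinic K/second 25 > Clinic F/first 22 > Clinic C/first 20 > Clinic C/second 9 > Clinic A/first 7 > Clinic A/second 3 > Clinic F/second 2.
Clinic K first at 26: fill all 40 ; 210 left.
Fill Clinic K second block (30 at 25) ; 180 left.
Fill Clinic F first block (20 at 22) ; 160 left.
Clinic C first at 20: fill all 100 ; 60 left.
Fill Clinic C second block (50 at 9) ; 10 left.
10 remain; put them into Clinic A first at 7.
Total = 26×40 + 25×30 + 22×20 + 20×100 + 9×50 + 7×10 = 4750.

4750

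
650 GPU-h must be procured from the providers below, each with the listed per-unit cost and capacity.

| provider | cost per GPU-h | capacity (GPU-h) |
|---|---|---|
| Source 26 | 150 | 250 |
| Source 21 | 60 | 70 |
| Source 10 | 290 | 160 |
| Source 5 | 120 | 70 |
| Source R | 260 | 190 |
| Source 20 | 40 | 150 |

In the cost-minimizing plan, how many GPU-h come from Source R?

Cheapest first:
Take 150 from Source 20 at 40 — need 500 more.
Source 21 at 60: take all 70 GPU-h — 430 still needed.
Source 5 (120): use full 70 — 360 GPU-h to go.
Take 250 from Source 26 at 150 — need 110 more.
Take 110 from Source R at 260 to finish.
Source 10: unused.

110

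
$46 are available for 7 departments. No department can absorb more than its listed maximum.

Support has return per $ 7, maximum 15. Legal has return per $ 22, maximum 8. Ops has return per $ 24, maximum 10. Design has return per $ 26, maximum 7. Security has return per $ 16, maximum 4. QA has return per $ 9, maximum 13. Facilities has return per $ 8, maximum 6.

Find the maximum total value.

Order the departments by return per $: Design 26 > Ops 24 > Legal 22 > Security 16 > QA 9 > Facilities 8 > Support 7.
Design takes 7 to reach its cap of 7 ; 39 left.
Ops: +10 to 10 (cap) ; 29 left.
Give Legal 8 to hit its cap of 8 ; 21 left.
Give Security 4 to hit its cap of 4 ; 17 left.
QA: +13 to 13 (cap) ; 4 left.
Facilities has room for 6 but only 4 remain, so it gets 4.
Total = 22×8 + 24×10 + 26×7 + 16×4 + 9×13 + 8×4 = 811.

811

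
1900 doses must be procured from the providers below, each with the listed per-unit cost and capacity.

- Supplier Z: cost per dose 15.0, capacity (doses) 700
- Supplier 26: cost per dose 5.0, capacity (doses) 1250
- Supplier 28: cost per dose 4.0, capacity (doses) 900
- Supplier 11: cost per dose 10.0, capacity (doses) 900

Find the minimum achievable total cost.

Fill from the cheapest provider first.
Supplier 28 (4.0): use full 900 — 1000 doses to go.
Supplier 26 (5.0): take the remaining 1000 — done.
Supplier 11, Supplier Z: unused.
Cost = 900×4.0 + 1000×5.0 = 8600.

8600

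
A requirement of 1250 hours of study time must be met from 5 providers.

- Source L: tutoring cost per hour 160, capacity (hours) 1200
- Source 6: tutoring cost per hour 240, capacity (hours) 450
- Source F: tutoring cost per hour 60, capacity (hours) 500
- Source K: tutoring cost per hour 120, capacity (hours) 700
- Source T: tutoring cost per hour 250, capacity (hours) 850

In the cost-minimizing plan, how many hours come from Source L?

50

Use providers in increasing cost order.
Take 500 from Source F at 60 → need 750 more.
Source K at 120: take all 700 hours → 50 still needed.
Source L (160): take the remaining 50 → done.
Source 6, Source T: unused.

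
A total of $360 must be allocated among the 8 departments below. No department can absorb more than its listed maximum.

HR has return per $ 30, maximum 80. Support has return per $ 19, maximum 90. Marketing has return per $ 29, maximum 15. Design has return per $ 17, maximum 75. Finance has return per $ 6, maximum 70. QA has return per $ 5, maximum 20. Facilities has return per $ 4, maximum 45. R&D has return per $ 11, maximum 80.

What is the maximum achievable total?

Rank by return per $: HR 30 > Marketing 29 > Support 19 > Design 17 > R&D 11 > Finance 6 > QA 5 > Facilities 4.
HR takes 80 to reach its cap of 80 ; 280 left.
Marketing takes 15 to reach its cap of 15 ; 265 left.
Give Support 90 to hit its cap of 90 ; 175 left.
Give Design 75 to hit its cap of 75 ; 100 left.
R&D: +80 to 80 (cap) ; 20 left.
Only 20 left; Finance takes them to reach 20.
Total = 30×80 + 19×90 + 29×15 + 17×75 + 6×20 + 11×80 = 6820.

6820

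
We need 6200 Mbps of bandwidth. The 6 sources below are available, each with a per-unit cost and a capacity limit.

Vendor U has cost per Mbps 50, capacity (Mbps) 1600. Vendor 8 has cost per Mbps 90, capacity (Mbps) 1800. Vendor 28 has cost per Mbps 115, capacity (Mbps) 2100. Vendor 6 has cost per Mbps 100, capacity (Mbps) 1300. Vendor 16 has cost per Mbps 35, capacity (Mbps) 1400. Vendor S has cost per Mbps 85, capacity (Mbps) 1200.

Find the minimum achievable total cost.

413000

Cheapest first:
Vendor 16 (35): use full 1400 → 4800 Mbps to go.
Vendor U (50): use full 1600 → 3200 Mbps to go.
Vendor S at 85: take all 1200 Mbps → 2000 still needed.
Take 1800 from Vendor 8 at 90 → need 200 more.
Vendor 6 at 100: take 200 of its 1300 → requirement met.
Vendor 28: unused.
Cost = 1400×35 + 1600×50 + 1200×85 + 1800×90 + 200×100 = 413000.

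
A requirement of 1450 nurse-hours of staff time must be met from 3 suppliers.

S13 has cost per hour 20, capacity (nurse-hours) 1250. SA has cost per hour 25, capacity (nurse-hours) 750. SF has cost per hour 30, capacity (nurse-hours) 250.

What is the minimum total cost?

Fill from the cheapest supplier first.
S13 (20): use full 1250 ; 200 nurse-hours to go.
Take 200 from SA at 25 to finish.
SF: unused.
Cost = 1250×20 + 200×25 = 30000.

30000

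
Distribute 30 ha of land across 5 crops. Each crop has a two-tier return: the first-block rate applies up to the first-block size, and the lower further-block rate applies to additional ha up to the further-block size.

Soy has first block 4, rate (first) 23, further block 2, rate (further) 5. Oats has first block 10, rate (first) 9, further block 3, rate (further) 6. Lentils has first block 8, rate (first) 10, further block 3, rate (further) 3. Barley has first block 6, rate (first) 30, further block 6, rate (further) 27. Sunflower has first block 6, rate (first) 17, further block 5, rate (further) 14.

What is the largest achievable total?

Order all 10 blocks by rate: Barley/T1 30 > Barley/T2 27 > Soy/T1 23 > Sunflower/T1 17 > Sunflower/T2 14 > Lentils/T1 10 > Oats/T1 9 > Oats/T2 6 > Soy/T2 5 > Lentils/T2 3.
Fill Barley T1 block (6 at 30) ; 24 left.
Barley T2 at 27: fill all 6 ; 18 left.
Soy T1 at 23: fill all 4 ; 14 left.
Fill Sunflower T1 block (6 at 17) ; 8 left.
Sunflower T2 at 14: fill all 5 ; 3 left.
Lentils T1 at 10: only 3 left, fill 3.
Total = 30×6 + 27×6 + 23×4 + 17×6 + 14×5 + 10×3 = 636.

636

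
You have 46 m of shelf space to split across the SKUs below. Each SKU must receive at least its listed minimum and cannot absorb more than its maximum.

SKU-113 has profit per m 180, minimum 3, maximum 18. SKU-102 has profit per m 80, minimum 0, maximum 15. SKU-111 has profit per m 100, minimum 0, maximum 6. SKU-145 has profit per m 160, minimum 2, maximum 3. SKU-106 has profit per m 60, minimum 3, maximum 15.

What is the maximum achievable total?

5760

Meeting every minimum uses 3+0+0+2+3 = 8 m, leaving 38.
Order the SKUs by profit per m: SKU-113 180 > SKU-145 160 > SKU-111 100 > SKU-102 80 > SKU-106 60.
SKU-113: +15 to 18 (cap) — 23 left.
SKU-145 takes 1 more to reach its cap of 3 — 22 left.
SKU-111 takes 6 more to reach its cap of 6 — 16 left.
SKU-102: +15 to 15 (cap) — 1 left.
SKU-106: +1 (room for 12) → 4. Pool exhausted.
Total = 180×18 + 80×15 + 100×6 + 160×3 + 60×4 = 5760.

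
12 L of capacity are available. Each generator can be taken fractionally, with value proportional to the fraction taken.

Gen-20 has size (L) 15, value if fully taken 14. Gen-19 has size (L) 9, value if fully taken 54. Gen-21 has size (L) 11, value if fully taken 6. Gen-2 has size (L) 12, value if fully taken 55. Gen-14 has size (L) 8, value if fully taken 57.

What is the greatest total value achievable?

Best value per unit of size first: Gen-14 57/8≈7.12, Gen-19 54/9≈6, Gen-2 55/12≈4.58, Gen-20 14/15≈0.933, Gen-21 6/11≈0.545.
All 8 L of Gen-14 fit (value 57) ; 4 remain.
Only 4 L remain; take 4/9 of Gen-19 for value 54×4/9 = 24.
Total value = 81.

81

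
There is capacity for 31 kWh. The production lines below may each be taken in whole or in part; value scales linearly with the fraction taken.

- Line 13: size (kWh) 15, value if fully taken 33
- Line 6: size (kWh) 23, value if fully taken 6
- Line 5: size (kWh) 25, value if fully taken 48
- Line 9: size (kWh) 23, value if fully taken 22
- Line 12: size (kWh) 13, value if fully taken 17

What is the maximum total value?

63.72

Rank by value-to-size ratio: Line 13 33/15≈2.2, Line 5 48/25≈1.92, Line 12 17/13≈1.31, Line 9 22/23≈0.957, Line 6 6/23≈0.261.
Take all of Line 13 (15 kWh, value 33) → 16 kWh left.
Only 16 kWh remain; take 16/25 of Line 5 for value 48×16/25 = 30.72.
Total value = 63.72.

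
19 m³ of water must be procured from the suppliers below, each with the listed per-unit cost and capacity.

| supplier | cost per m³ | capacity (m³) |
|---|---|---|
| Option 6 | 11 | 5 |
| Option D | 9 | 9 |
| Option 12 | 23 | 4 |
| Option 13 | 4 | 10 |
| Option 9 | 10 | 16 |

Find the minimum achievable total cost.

Cheapest first:
Option 13 (4): use full 10 — 9 m³ to go.
Take 9 from Option D at 9 — need 0 more.
Option 9, Option 6, Option 12: unused.
Cost = 10×4 + 9×9 = 121.

121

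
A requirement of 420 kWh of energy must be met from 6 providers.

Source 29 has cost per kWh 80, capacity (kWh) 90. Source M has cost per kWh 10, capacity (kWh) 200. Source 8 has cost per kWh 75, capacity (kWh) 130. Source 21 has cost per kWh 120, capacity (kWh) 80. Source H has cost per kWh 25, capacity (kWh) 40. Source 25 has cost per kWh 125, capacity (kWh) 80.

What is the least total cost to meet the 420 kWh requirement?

Use providers in increasing cost order.
Source M at 10: take all 200 kWh ; 220 still needed.
Source H at 25: take all 40 kWh ; 180 still needed.
Source 8 (75): use full 130 ; 50 kWh to go.
Source 29 at 80: take 50 of its 90 ; requirement met.
Source 21, Source 25: unused.
Cost = 200×10 + 40×25 + 130×75 + 50×80 = 16750.

16750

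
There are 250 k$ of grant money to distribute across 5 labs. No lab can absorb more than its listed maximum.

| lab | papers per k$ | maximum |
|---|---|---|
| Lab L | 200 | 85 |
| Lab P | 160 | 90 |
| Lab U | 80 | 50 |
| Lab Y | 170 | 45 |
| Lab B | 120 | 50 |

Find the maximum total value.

42650

Highest papers per k$ first: Lab L 200 > Lab Y 170 > Lab P 160 > Lab B 120 > Lab U 80.
Give Lab L 85 to hit its cap of 85 — 165 left.
Lab Y takes 45 to reach its cap of 45 — 120 left.
Lab P takes 90 to reach its cap of 90 — 30 left.
Lab B: +30 (room for 50) → 30. Pool exhausted.
Total = 200×85 + 160×90 + 170×45 + 120×30 = 42650.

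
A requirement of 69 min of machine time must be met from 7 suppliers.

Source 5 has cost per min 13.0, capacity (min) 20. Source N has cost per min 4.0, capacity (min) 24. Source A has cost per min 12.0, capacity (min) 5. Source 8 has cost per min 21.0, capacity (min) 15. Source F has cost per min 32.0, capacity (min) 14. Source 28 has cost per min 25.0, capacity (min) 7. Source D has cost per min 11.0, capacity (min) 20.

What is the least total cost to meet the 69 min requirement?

Cheapest first:
Source N (4.0): use full 24 → 45 min to go.
Take 20 from Source D at 11.0 → need 25 more.
Source A at 12.0: take all 5 min → 20 still needed.
Take 20 from Source 5 at 13.0 → need 0 more.
Source 8, Source 28, Source F: unused.
Cost = 24×4.0 + 20×11.0 + 5×12.0 + 20×13.0 = 636.

636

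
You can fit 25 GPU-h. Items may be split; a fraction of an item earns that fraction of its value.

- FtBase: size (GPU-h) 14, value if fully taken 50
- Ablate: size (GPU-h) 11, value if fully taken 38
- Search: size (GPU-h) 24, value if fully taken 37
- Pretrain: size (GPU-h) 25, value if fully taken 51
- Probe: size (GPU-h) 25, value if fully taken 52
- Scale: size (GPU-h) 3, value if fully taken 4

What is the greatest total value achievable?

Sort by value density: FtBase 50/14≈3.57, Ablate 38/11≈3.45, Probe 52/25≈2.08, Pretrain 51/25≈2.04, Search 37/24≈1.54, Scale 4/3≈1.33.
FtBase: take in full, 14 GPU-h for value 50 → 11 left.
Ablate: take in full, 11 GPU-h for value 38 → 0 left.
Total value = 88.

88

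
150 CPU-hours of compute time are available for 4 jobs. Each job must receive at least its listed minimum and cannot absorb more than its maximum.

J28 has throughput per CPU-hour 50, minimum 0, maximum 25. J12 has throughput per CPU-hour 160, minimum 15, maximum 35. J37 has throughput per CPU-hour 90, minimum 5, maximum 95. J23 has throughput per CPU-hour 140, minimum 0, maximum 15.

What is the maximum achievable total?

16500

Meeting every minimum uses 0+15+5+0 = 20 CPU-hours, leaving 130.
Rank by throughput per CPU-hour: J12 160 > J23 140 > J37 90 > J28 50.
J12 takes 20 more to reach its cap of 35 — 110 left.
Give J23 15 more to hit its cap of 15 — 95 left.
J37: +90 to 95 (cap) — 5 left.
J28 has room for 25 more but only 5 remain, so it gets 5.
Total = 50×5 + 160×35 + 90×95 + 140×15 = 16500.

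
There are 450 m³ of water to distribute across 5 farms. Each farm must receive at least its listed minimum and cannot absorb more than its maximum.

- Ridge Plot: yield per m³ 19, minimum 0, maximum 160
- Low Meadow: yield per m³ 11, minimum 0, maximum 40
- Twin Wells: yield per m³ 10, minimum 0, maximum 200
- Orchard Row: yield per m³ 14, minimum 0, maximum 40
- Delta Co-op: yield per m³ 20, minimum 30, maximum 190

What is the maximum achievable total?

Meeting every minimum uses 0+0+0+0+30 = 30 m³, leaving 420.
Rank by yield per m³: Delta Co-op 20 > Ridge Plot 19 > Orchard Row 14 > Low Meadow 11 > Twin Wells 10.
Give Delta Co-op 160 more to hit its cap of 190 → 260 left.
Ridge Plot takes 160 more to reach its cap of 160 → 100 left.
Orchard Row takes 40 more to reach its cap of 40 → 60 left.
Low Meadow: +40 to 40 (cap) → 20 left.
Only 20 left; Twin Wells takes them to reach 20.
Total = 19×160 + 11×40 + 10×20 + 14×40 + 20×190 = 8040.

8040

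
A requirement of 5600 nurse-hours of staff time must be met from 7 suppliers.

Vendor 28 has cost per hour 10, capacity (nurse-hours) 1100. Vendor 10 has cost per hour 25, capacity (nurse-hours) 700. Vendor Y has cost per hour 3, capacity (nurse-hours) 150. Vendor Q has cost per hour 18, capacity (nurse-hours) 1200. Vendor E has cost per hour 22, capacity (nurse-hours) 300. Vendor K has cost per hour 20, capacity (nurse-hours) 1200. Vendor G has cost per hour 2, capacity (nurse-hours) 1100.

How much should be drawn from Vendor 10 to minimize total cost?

Fill from the cheapest supplier first.
Take 1100 from Vendor G at 2 → need 4500 more.
Take 150 from Vendor Y at 3 → need 4350 more.
Vendor 28 (10): use full 1100 → 3250 nurse-hours to go.
Take 1200 from Vendor Q at 18 → need 2050 more.
Take 1200 from Vendor K at 20 → need 850 more.
Take 300 from Vendor E at 22 → need 550 more.
Vendor 10 at 25: take 550 of its 700 → requirement met.

550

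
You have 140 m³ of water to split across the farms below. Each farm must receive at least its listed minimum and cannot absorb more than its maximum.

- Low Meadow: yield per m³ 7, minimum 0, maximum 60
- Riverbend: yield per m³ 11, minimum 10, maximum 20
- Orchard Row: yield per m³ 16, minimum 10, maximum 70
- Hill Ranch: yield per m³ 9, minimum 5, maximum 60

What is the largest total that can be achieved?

1790

Meeting every minimum uses 0+10+10+5 = 25 m³, leaving 115.
Rank by yield per m³: Orchard Row 16 > Riverbend 11 > Hill Ranch 9 > Low Meadow 7.
Give Orchard Row 60 more to hit its cap of 70 — 55 left.
Riverbend: +10 to 20 (cap) — 45 left.
Hill Ranch has room for 55 more but only 45 remain, so it gets 50.
Total = 11×20 + 16×70 + 9×50 = 1790.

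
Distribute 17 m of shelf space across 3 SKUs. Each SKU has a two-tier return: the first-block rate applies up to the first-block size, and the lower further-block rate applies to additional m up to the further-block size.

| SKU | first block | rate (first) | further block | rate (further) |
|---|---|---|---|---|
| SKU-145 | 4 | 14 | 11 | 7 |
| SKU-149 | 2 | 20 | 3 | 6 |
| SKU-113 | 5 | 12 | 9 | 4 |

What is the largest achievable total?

Rank every tier by rate: SKU-149/T1 20 > SKU-145/T1 14 > SKU-113/T1 12 > SKU-145/T2 7 > SKU-149/T2 6 > SKU-113/T2 4.
SKU-149/T1 (20): +2 ; 15 left.
SKU-145 T1 at 14: fill all 4 ; 11 left.
SKU-113/T1 (12): +5 ; 6 left.
SKU-145/T2: +6 of 11 at 7; pool empty.
Total = 20×2 + 14×4 + 12×5 + 7×6 = 198.

198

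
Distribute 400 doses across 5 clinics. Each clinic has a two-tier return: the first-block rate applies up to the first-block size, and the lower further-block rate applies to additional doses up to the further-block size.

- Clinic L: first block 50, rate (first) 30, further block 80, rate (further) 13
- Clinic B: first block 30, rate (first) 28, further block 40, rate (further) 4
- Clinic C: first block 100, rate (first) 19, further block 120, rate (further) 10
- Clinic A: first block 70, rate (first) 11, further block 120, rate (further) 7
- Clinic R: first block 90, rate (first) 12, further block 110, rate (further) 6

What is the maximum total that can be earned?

6910

Rank every tier by rate: Clinic L/T1 30 > Clinic B/T1 28 > Clinic C/T1 19 > Clinic L/T2 13 > Clinic R/T1 12 > Clinic A/T1 11 > Clinic C/T2 10 > Clinic A/T2 7 > Clinic R/T2 6 > Clinic B/T2 4.
Clinic L/T1 (30): +50 — 350 left.
Clinic B T1 at 28: fill all 30 — 320 left.
Clinic C T1 at 19: fill all 100 — 220 left.
Clinic L T2 at 13: fill all 80 — 140 left.
Clinic R T1 at 12: fill all 90 — 50 left.
50 remain; put them into Clinic A T1 at 11.
Total = 30×50 + 28×30 + 19×100 + 13×80 + 12×90 + 11×50 = 6910.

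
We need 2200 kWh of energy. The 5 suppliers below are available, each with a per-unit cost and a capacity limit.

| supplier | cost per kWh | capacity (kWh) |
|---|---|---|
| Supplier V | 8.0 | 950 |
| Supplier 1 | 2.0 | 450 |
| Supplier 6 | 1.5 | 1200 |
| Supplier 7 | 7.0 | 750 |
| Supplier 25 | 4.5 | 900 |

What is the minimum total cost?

5175

Fill from the cheapest supplier first.
Supplier 6 at 1.5: take all 1200 kWh ; 1000 still needed.
Supplier 1 (2.0): use full 450 ; 550 kWh to go.
Take 550 from Supplier 25 at 4.5 to finish.
Supplier 7, Supplier V: unused.
Cost = 1200×1.5 + 450×2.0 + 550×4.5 = 5175.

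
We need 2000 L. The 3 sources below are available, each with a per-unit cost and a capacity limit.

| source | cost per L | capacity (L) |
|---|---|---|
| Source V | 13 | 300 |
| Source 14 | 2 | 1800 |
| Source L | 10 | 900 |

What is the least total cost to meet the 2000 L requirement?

5600

Cheapest first:
Source 14 (2): use full 1800 → 200 L to go.
Source L at 10: take 200 of its 900 → requirement met.
Source V: unused.
Cost = 1800×2 + 200×10 = 5600.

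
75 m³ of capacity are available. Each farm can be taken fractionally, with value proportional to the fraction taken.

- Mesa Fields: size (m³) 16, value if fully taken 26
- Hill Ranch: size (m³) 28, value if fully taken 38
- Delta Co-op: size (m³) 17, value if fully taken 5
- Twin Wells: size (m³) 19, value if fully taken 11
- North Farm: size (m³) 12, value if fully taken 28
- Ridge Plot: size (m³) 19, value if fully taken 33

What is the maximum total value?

Best value per unit of size first: North Farm 28/12≈2.33, Ridge Plot 33/19≈1.74, Mesa Fields 26/16≈1.62, Hill Ranch 38/28≈1.36, Twin Wells 11/19≈0.579, Delta Co-op 5/17≈0.294.
Take all of North Farm (12 m³, value 28) ; 63 m³ left.
Take all of Ridge Plot (19 m³, value 33) ; 44 m³ left.
Take all of Mesa Fields (16 m³, value 26) ; 28 m³ left.
Take all of Hill Ranch (28 m³, value 38) ; 0 m³ left.
Total value = 125.

125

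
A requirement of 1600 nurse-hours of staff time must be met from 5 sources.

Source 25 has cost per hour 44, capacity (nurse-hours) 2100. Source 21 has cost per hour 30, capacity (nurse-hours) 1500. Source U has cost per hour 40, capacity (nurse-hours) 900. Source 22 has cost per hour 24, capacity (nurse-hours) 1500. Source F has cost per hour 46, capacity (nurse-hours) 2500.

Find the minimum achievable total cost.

39000

Fill from the cheapest source first.
Source 22 (24): use full 1500 — 100 nurse-hours to go.
Source 21 (30): take the remaining 100 — done.
Source U, Source 25, Source F: unused.
Cost = 1500×24 + 100×30 = 39000.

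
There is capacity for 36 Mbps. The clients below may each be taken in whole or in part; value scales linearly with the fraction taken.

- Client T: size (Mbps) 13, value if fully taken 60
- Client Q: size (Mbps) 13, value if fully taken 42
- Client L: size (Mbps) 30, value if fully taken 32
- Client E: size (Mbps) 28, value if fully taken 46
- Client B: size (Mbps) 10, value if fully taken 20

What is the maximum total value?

Rank by value-to-size ratio: Client T 60/13≈4.62, Client Q 42/13≈3.23, Client B 20/10≈2, Client E 46/28≈1.64, Client L 32/30≈1.07.
Client T: take in full, 13 Mbps for value 60 — 23 left.
Client Q: take in full, 13 Mbps for value 42 — 10 left.
Take all of Client B (10 Mbps, value 20) — 0 Mbps left.
Total value = 122.

122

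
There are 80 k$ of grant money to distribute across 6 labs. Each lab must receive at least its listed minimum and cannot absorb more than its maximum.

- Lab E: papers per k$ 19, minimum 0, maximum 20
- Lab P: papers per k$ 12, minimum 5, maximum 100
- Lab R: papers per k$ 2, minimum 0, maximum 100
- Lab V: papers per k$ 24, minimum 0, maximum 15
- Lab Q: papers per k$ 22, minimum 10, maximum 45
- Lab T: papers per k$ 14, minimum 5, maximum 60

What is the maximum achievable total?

Meeting every minimum uses 0+5+0+0+10+5 = 20 k$, leaving 60.
Highest papers per k$ first: Lab V 24 > Lab Q 22 > Lab E 19 > Lab T 14 > Lab P 12 > Lab R 2.
Lab V: +15 to 15 (cap) ; 45 left.
Lab Q takes 35 more to reach its cap of 45 ; 10 left.
Lab E: +10 (room for 20) → 10. Pool exhausted.
Total = 19×10 + 12×5 + 24×15 + 22×45 + 14×5 = 1670.

1670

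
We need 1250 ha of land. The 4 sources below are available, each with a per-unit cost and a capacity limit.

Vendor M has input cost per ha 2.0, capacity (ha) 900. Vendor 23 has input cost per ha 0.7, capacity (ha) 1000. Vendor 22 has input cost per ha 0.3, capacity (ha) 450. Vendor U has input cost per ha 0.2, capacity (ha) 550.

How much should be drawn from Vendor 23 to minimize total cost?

250

Use sources in increasing cost order.
Take 550 from Vendor U at 0.2 → need 700 more.
Vendor 22 (0.3): use full 450 → 250 ha to go.
Vendor 23 at 0.7: take 250 of its 1000 → requirement met.
Vendor M: unused.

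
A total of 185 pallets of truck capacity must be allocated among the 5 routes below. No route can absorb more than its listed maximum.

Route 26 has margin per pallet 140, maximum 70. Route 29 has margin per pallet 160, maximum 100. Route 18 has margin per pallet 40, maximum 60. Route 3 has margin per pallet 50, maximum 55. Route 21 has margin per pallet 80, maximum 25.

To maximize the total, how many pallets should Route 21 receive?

15

Order the routes by margin per pallet: Route 29 160 > Route 26 140 > Route 21 80 > Route 3 50 > Route 18 40.
Route 29 takes 100 to reach its cap of 100 ; 85 left.
Route 26 takes 70 to reach its cap of 70 ; 15 left.
Only 15 left; Route 21 takes them to reach 15.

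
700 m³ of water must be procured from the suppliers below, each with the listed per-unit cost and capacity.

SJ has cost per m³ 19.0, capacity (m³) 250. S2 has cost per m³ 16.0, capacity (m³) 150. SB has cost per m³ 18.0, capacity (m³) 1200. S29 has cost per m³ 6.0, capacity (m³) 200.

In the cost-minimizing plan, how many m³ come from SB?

Use suppliers in increasing cost order.
S29 (6.0): use full 200 → 500 m³ to go.
Take 150 from S2 at 16.0 → need 350 more.
Take 350 from SB at 18.0 to finish.
SJ: unused.

350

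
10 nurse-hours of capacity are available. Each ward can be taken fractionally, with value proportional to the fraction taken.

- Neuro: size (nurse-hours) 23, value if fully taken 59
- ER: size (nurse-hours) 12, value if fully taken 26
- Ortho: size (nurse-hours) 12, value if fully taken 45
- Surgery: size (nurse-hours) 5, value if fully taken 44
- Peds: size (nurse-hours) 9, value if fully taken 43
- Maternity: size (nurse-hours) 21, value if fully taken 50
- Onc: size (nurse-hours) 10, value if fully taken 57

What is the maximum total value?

72.5

Sort by value density: Surgery 44/5≈8.8, Onc 57/10≈5.7, Peds 43/9≈4.78, Ortho 45/12≈3.75, Neuro 59/23≈2.57, Maternity 50/21≈2.38, ER 26/12≈2.17.
All 5 nurse-hours of Surgery fit (value 44) → 5 remain.
Fill the last 5 nurse-hours with part of Onc: 5/10 of it earns 28.5.
Total value = 72.5.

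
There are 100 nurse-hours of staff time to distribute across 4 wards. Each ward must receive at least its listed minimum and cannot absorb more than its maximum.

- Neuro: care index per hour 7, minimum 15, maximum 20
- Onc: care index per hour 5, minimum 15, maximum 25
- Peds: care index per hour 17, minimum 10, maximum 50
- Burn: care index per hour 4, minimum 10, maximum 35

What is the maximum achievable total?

Meeting every minimum uses 15+15+10+10 = 50 nurse-hours, leaving 50.
Rank by care index per hour: Peds 17 > Neuro 7 > Onc 5 > Burn 4.
Give Peds 40 more to hit its cap of 50 ; 10 left.
Give Neuro 5 more to hit its cap of 20 ; 5 left.
Onc has room for 10 more but only 5 remain, so it gets 20.
Total = 7×20 + 5×20 + 17×50 + 4×10 = 1130.

1130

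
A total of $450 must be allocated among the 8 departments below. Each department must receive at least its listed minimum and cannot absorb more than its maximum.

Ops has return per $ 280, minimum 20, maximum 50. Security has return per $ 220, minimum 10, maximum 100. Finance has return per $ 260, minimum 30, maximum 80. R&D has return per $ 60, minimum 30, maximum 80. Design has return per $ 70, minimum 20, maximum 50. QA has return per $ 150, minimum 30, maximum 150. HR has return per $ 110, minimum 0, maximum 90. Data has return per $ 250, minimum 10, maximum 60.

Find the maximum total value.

Meeting every minimum uses 20+10+30+30+20+30+0+10 = 150 $, leaving 300.
Highest return per $ first: Ops 280 > Finance 260 > Data 250 > Security 220 > QA 150 > HR 110 > Design 70 > R&D 60.
Ops takes 30 more to reach its cap of 50 → 270 left.
Finance takes 50 more to reach its cap of 80 → 220 left.
Give Data 50 more to hit its cap of 60 → 170 left.
Give Security 90 more to hit its cap of 100 → 80 left.
QA: +80 (room for 120) → 110. Pool exhausted.
Total = 280×50 + 220×100 + 260×80 + 60×30 + 70×20 + 150×110 + 250×60 = 91500.

91500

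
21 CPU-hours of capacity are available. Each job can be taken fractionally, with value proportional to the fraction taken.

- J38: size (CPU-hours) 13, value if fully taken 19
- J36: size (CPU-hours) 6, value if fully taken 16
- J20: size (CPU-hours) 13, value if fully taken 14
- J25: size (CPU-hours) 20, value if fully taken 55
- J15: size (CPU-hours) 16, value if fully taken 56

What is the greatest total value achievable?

69.75

Sort by value density: J15 56/16≈3.5, J25 55/20≈2.75, J36 16/6≈2.67, J38 19/13≈1.46, J20 14/13≈1.08.
J15: take in full, 16 CPU-hours for value 56 — 5 left.
Only 5 CPU-hours remain; take 5/20 of J25 for value 55×5/20 = 13.75.
Total value = 69.75.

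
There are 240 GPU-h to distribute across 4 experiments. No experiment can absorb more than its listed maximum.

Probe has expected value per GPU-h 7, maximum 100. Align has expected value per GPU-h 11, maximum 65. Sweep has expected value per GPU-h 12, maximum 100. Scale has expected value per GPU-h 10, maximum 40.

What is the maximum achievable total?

Rank by expected value per GPU-h: Sweep 12 > Align 11 > Scale 10 > Probe 7.
Sweep takes 100 to reach its cap of 100 — 140 left.
Align takes 65 to reach its cap of 65 — 75 left.
Give Scale 40 to hit its cap of 40 — 35 left.
Probe has room for 100 but only 35 remain, so it gets 35.
Total = 7×35 + 11×65 + 12×100 + 10×40 = 2560.

2560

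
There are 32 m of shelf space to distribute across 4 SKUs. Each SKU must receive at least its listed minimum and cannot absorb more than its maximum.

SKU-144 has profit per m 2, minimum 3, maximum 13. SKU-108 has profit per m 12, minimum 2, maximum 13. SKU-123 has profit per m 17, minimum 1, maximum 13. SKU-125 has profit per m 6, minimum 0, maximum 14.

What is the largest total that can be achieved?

401

Meeting every minimum uses 3+2+1+0 = 6 m, leaving 26.
Order the SKUs by profit per m: SKU-123 17 > SKU-108 12 > SKU-125 6 > SKU-144 2.
Give SKU-123 12 more to hit its cap of 13 ; 14 left.
Give SKU-108 11 more to hit its cap of 13 ; 3 left.
SKU-125: +3 (room for 14) → 3. Pool exhausted.
Total = 2×3 + 12×13 + 17×13 + 6×3 = 401.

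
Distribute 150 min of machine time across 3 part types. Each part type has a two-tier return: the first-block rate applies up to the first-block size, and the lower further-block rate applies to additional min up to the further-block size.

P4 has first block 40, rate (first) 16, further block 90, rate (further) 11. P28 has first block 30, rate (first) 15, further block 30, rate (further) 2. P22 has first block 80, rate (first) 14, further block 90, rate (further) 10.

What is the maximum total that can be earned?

Order all 6 blocks by rate: P4/tier1 16 > P28/tier1 15 > P22/tier1 14 > P4/tier2 11 > P22/tier2 10 > P28/tier2 2.
P4 tier1 at 16: fill all 40 → 110 left.
P28 tier1 at 15: fill all 30 → 80 left.
Fill P22 tier1 block (80 at 14) → 0 left.
Total = 16×40 + 15×30 + 14×80 = 2210.

2210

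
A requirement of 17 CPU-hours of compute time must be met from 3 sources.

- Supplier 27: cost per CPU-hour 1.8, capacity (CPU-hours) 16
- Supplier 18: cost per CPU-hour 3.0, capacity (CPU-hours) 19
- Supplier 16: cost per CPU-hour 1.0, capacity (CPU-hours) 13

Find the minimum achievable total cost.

20.2

Use sources in increasing cost order.
Take 13 from Supplier 16 at 1.0 → need 4 more.
Supplier 27 at 1.8: take 4 of its 16 → requirement met.
Supplier 18: unused.
Cost = 13×1.0 + 4×1.8 = 20.2.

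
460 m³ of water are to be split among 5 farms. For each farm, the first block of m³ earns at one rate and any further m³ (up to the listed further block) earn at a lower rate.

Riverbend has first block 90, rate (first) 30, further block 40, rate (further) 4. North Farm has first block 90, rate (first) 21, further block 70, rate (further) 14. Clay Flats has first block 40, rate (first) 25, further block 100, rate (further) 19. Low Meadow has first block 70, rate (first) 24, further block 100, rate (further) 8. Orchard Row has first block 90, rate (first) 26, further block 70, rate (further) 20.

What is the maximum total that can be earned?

Order all 10 blocks by rate: Riverbend/first 30 > Orchard Row/first 26 > Clay Flats/first 25 > Low Meadow/first 24 > North Farm/first 21 > Orchard Row/second 20 > Clay Flats/second 19 > North Farm/second 14 > Low Meadow/second 8 > Riverbend/second 4.
Fill Riverbend first block (90 at 30) → 370 left.
Fill Orchard Row first block (90 at 26) → 280 left.
Clay Flats/first (25): +40 → 240 left.
Low Meadow/first (24): +70 → 170 left.
North Farm/first (21): +90 → 80 left.
Orchard Row/second (20): +70 → 10 left.
Clay Flats second at 19: only 10 left, fill 10.
Total = 30×90 + 26×90 + 25×40 + 24×70 + 21×90 + 20×70 + 19×10 = 11200.

11200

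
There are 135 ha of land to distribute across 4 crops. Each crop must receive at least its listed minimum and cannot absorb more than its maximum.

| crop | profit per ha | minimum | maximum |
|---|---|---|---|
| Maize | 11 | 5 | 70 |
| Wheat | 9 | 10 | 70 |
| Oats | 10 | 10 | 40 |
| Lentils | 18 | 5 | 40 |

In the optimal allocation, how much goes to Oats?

Meeting every minimum uses 5+10+10+5 = 30 ha, leaving 105.
Highest profit per ha first: Lentils 18 > Maize 11 > Oats 10 > Wheat 9.
Lentils: +35 to 40 (cap) — 70 left.
Maize takes 65 more to reach its cap of 70 — 5 left.
Only 5 left; Oats takes them to reach 15.

15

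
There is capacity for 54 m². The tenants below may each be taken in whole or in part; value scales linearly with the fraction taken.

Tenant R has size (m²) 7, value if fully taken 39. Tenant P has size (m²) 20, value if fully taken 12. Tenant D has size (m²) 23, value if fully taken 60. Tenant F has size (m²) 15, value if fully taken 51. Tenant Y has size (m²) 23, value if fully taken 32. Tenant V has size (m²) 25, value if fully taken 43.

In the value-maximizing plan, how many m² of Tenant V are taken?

Sort by value density: Tenant R 39/7≈5.57, Tenant F 51/15≈3.4, Tenant D 60/23≈2.61, Tenant V 43/25≈1.72, Tenant Y 32/23≈1.39, Tenant P 12/20≈0.6.
All 7 m² of Tenant R fit (value 39) → 47 remain.
Take all of Tenant F (15 m², value 51) → 32 m² left.
All 23 m² of Tenant D fit (value 60) → 9 remain.
9 m² left: a 9/25 share of Tenant V gives 43×9/25 = 15.48.

9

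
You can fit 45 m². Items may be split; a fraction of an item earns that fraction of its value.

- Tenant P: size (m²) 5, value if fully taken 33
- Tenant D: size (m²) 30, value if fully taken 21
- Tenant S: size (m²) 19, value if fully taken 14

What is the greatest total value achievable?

Best value per unit of size first: Tenant P 33/5≈6.6, Tenant S 14/19≈0.737, Tenant D 21/30≈0.7.
All 5 m² of Tenant P fit (value 33) ; 40 remain.
All 19 m² of Tenant S fit (value 14) ; 21 remain.
Only 21 m² remain; take 21/30 of Tenant D for value 21×21/30 = 14.7.
Total value = 61.7.

61.7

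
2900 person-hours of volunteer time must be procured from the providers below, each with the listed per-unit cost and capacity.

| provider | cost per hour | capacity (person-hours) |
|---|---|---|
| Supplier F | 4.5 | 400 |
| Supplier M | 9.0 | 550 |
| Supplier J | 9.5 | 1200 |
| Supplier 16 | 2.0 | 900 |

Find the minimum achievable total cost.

Fill from the cheapest provider first.
Take 900 from Supplier 16 at 2.0 → need 2000 more.
Supplier F (4.5): use full 400 → 1600 person-hours to go.
Supplier M (9.0): use full 550 → 1050 person-hours to go.
Take 1050 from Supplier J at 9.5 to finish.
Cost = 900×2.0 + 400×4.5 + 550×9.0 + 1050×9.5 = 18525.

18525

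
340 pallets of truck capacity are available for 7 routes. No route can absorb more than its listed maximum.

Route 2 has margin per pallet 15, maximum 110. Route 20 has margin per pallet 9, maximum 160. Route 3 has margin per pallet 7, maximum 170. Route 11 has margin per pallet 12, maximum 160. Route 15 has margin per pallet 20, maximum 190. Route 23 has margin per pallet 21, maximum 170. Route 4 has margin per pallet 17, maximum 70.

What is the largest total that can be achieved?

6970

Rank by margin per pallet: Route 23 21 > Route 15 20 > Route 4 17 > Route 2 15 > Route 11 12 > Route 20 9 > Route 3 7.
Give Route 23 170 to hit its cap of 170 — 170 left.
Route 15 has room for 190 but only 170 remain, so it gets 170.
Total = 20×170 + 21×170 = 6970.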